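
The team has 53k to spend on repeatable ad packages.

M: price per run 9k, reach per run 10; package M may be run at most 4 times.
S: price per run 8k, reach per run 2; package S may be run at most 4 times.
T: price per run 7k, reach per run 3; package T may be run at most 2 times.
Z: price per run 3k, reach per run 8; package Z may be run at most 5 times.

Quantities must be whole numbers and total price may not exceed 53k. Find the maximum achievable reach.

80

This is a bounded integer knapsack.
Z has the best ratio (8/3); taking only Z gives at most 5×8 = 40 (stopped by the supply cap of 5).
Mixing does better — 4×M and 5×Z: price 51 ≤ 53, reach 4·10 + 5·8 = 80.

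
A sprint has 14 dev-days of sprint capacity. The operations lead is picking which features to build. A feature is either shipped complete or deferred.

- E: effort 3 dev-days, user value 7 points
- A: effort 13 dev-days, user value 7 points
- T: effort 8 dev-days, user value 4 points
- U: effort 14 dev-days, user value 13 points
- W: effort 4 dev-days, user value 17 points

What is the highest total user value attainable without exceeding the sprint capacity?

Allowing fractional choices, the relaxed optimum would be about 30.5, but features are indivisible.
T + W: effort 8 + 4 = 12 ≤ 14, user value 4 + 17 = 21.
W: effort 4 ≤ 14, user value 17.
E + W: effort 3 + 4 = 7 ≤ 14, user value 7 + 17 = 24.
Best is E and W with total user value 24.

24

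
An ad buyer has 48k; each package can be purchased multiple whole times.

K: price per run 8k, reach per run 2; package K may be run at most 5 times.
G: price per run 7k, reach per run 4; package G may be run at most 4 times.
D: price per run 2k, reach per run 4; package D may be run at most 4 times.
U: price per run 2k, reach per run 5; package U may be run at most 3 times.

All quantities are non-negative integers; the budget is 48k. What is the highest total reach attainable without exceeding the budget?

47

This is a bounded integer knapsack.
Take 4×G, 4×D, and 3×U: price 42 ≤ 48, reach 4·4 + 4·4 + 3·5 = 47.
U has the best ratio (5/2) and is taken to its limit of 3; remaining capacity is filled optimally with the others.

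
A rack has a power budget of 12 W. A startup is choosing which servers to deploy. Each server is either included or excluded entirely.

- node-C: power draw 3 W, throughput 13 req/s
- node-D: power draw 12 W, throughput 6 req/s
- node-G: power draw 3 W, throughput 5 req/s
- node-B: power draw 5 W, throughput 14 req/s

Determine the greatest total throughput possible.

32

node-C + node-B: power draw 3 + 5 = 8 ≤ 12, throughput 13 + 14 = 27.
node-G + node-B: power draw 3 + 5 = 8 ≤ 12, throughput 5 + 14 = 19.
node-C + node-G + node-B: power draw 3 + 3 + 5 = 11 ≤ 12, throughput 13 + 5 + 14 = 32.
Best is node-C, node-G, and node-B with total throughput 32.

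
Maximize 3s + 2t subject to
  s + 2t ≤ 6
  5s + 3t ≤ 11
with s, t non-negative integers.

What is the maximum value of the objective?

Relaxing integrality, the LP optimum is 7.14 at (s,t) = (0.571, 2.71), which is not an integer point.
(s,t)=(1,2) is feasible, giving 7.
(s,t)=(0,3) is feasible, giving 6.
(s,t)=(1,1) is feasible, giving 5.
No feasible integer point exceeds 7.

7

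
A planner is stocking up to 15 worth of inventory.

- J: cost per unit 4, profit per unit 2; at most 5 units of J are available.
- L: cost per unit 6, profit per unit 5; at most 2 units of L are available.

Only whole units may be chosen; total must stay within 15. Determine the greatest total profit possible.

This is a bounded integer knapsack.
Take 2×L: cost 12 ≤ 15, profit 2·5 = 10.
L has the best ratio (5/6) and is taken to its limit of 2; remaining capacity is filled optimally with the others.

10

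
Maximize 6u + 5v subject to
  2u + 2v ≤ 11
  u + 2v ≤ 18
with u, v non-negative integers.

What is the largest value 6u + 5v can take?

30

Relaxing integrality, the LP optimum is 33.00 at (u,v) = (5.5, 0), which is not an integer point.
(u,v)=(5,0): 2·5+2·0=10≤11, 1·5+2·0=5≤18, objective 30.
(u,v)=(4,1): 2·4+2·1=10≤11, 1·4+2·1=6≤18, objective 29.
(u,v)=(4,0): 2·4+2·0=8≤11, 1·4+2·0=4≤18, objective 24.
Maximum is 30 at (u,v)=(5,0).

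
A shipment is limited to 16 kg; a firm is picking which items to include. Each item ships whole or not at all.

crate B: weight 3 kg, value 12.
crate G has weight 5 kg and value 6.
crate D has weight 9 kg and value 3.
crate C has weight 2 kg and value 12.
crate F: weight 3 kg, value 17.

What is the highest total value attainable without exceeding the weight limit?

47

Allowing fractional choices, the relaxed optimum would be about 48.0, but items are indivisible.
crate B + crate G + crate C + crate F: weight 3 + 5 + 2 + 3 = 13 ≤ 16, value 12 + 6 + 12 + 17 = 47.
crate G + crate C + crate F: weight 5 + 2 + 3 = 10 ≤ 16, value 6 + 12 + 17 = 35.
crate B + crate C + crate F: weight 3 + 2 + 3 = 8 ≤ 16, value 12 + 12 + 17 = 41.
Best is crate B, crate G, crate C, and crate F with total value 47.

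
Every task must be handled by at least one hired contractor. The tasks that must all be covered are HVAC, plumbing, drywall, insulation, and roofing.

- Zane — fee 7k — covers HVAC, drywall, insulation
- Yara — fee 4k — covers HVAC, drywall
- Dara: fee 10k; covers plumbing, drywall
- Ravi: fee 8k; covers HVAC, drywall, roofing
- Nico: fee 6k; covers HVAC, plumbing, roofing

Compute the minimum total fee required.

13

Choose Zane and Nico: together they cover HVAC, plumbing, drywall, insulation, roofing — every task.
Total fee: 7 + 6 = 13.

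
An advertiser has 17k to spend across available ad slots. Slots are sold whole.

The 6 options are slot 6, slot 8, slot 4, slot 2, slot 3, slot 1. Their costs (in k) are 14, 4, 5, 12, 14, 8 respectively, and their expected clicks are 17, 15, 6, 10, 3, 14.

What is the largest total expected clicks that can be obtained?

slot 8 + slot 4 + slot 1: cost 4 + 5 + 8 = 17 ≤ 17, expected clicks 15 + 6 + 14 = 35.
slot 8 + slot 1: cost 4 + 8 = 12 ≤ 17, expected clicks 15 + 14 = 29.
Best is slot 8, slot 4, and slot 1 with total expected clicks 35.

35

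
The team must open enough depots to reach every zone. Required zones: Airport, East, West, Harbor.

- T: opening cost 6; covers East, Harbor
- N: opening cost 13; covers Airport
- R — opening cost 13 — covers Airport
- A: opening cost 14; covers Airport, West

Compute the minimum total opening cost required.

Choose T and A: together they cover Airport, East, West, Harbor — every zone.
Total opening cost: 6 + 14 = 20.
No cover costs less than 20.

20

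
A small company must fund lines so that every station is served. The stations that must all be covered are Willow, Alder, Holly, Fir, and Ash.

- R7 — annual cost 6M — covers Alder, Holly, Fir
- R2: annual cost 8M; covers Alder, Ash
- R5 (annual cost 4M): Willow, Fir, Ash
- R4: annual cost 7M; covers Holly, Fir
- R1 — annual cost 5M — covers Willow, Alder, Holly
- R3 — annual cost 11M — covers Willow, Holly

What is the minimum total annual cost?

9

This is a weighted set-cover instance.
Choose R5 and R1: together they cover Willow, Alder, Holly, Fir, Ash — every station.
Total annual cost: 4 + 5 = 9.
No cover costs less than 9.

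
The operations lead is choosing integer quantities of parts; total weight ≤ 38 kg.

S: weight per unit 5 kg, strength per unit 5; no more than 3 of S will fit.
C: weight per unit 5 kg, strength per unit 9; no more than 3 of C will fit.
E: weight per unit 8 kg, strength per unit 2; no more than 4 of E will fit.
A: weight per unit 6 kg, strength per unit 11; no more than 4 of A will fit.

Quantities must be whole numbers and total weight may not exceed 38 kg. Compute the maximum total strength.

Take 1×S, 3×C, and 3×A: weight 38 ≤ 38, strength 1·5 + 3·9 + 3·11 = 65.
No other integer combination yields more.

65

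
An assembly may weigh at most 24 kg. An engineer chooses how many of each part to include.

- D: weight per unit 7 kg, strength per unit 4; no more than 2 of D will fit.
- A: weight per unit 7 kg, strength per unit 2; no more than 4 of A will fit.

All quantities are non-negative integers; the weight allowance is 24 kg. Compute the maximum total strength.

10

This is a bounded integer knapsack.
D has the best ratio (4/7); taking only D gives at most 2×4 = 8 (stopped by the supply cap of 2).
Mixing does better — 2×D and 1×A: weight 21 ≤ 24, strength 2·4 + 1·2 = 10.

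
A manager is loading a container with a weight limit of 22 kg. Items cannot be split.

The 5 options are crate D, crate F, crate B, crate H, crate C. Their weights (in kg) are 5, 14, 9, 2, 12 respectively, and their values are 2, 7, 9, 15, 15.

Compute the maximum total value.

This is a 0-1 knapsack instance.
Allowing fractional choices, the relaxed optimum would be about 38.0, but items are indivisible.
crate D + crate B + crate H: weight 5 + 9 + 2 = 16 ≤ 22, value 2 + 9 + 15 = 26.
crate H + crate C: weight 2 + 12 = 14 ≤ 22, value 15 + 15 = 30.
crate D + crate H + crate C: weight 5 + 2 + 12 = 19 ≤ 22, value 2 + 15 + 15 = 32.
Best is crate D, crate H, and crate C with total value 32.

32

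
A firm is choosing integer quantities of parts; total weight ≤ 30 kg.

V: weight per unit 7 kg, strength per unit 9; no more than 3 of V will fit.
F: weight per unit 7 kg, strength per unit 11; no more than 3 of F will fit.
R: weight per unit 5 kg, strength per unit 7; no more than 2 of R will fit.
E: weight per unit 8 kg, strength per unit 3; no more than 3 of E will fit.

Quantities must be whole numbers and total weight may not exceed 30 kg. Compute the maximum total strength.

This is a bounded integer knapsack.
F has the best ratio (11/7); taking only F gives at most 3×11 = 33 (stopped by the supply cap of 3).
Mixing does better — 1×V and 3×F: weight 28 ≤ 30, strength 1·9 + 3·11 = 42.

42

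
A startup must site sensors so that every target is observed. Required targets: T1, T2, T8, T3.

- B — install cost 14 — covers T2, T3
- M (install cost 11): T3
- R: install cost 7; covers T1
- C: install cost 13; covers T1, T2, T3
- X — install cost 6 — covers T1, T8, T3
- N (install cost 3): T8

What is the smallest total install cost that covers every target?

The greedy cost-per-new-target heuristic would pick X and C for 19, but a cheaper cover exists.
Choose C and N: together they cover T1, T2, T8, T3 — every target.
Total install cost: 13 + 3 = 16.
No cover costs less than 16.

16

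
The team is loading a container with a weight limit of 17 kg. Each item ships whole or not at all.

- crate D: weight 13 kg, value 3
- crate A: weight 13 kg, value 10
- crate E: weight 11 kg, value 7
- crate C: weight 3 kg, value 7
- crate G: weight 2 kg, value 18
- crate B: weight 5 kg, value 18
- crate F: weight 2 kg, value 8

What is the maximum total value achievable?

Take crate C, crate G, crate B, and crate F: weight 3 + 2 + 5 + 2 = 12 ≤ 17, value 7 + 18 + 18 + 8 = 51.
No other feasible combination does better.

51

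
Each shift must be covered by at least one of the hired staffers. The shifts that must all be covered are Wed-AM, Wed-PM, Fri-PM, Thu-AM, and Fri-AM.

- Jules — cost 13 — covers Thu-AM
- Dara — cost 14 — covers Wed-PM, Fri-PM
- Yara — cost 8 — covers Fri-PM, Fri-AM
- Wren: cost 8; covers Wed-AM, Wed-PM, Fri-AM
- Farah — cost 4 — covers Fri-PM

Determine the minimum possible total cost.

25

This is a weighted set-cover instance.
Choose Jules, Wren, and Farah: together they cover Wed-AM, Wed-PM, Fri-PM, Thu-AM, Fri-AM — every shift.
Total cost: 13 + 8 + 4 = 25.
No cover costs less than 25.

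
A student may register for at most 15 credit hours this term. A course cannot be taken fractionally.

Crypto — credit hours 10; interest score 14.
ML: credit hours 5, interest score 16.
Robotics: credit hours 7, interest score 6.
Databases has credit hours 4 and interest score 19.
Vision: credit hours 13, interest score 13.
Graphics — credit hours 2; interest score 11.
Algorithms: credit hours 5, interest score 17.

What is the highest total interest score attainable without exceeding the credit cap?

52

ML + Databases + Graphics: credit hours 5 + 4 + 2 = 11 ≤ 15, interest score 16 + 19 + 11 = 46.
Databases + Graphics + Algorithms: credit hours 4 + 2 + 5 = 11 ≤ 15, interest score 19 + 11 + 17 = 47.
ML + Databases + Algorithms: credit hours 5 + 4 + 5 = 14 ≤ 15, interest score 16 + 19 + 17 = 52.
Best is ML, Databases, and Algorithms with total interest score 52.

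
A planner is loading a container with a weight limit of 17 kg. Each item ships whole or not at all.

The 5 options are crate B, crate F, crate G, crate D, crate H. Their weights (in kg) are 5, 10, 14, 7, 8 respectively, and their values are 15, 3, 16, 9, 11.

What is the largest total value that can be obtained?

26

Allowing fractional choices, the relaxed optimum would be about 31.1, but items are indivisible.
crate B + crate H: weight 5 + 8 = 13 ≤ 17, value 15 + 11 = 26.
crate D + crate H: weight 7 + 8 = 15 ≤ 17, value 9 + 11 = 20.
crate B + crate D: weight 5 + 7 = 12 ≤ 17, value 15 + 9 = 24.
Best is crate B and crate H with total value 26.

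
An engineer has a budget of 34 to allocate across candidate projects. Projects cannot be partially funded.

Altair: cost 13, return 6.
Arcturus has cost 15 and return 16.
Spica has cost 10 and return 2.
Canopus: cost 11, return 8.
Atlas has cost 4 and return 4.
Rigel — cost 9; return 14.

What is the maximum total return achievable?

Arcturus + Atlas + Rigel: cost 15 + 4 + 9 = 28 ≤ 34, return 16 + 4 + 14 = 34.
Arcturus + Spica + Rigel: cost 15 + 10 + 9 = 34 ≤ 34, return 16 + 2 + 14 = 32.
Arcturus + Rigel: cost 15 + 9 = 24 ≤ 34, return 16 + 14 = 30.
Best is Arcturus, Atlas, and Rigel with total return 34.

34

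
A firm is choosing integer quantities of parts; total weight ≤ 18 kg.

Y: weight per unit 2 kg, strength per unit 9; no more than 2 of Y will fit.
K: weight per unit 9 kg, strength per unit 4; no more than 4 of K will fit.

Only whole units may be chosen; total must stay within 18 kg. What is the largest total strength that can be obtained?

Y has the best ratio (9/2); taking only Y gives at most 2×9 = 18 (stopped by the supply cap of 2).
Mixing does better — 2×Y and 1×K: weight 13 ≤ 18, strength 2·9 + 1·4 = 22.

22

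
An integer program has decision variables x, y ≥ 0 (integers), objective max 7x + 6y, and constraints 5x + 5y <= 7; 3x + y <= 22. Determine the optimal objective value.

7

The continuous relaxation peaks at (1.4, 0) with value 9.80; rounding to a feasible lattice point costs some objective.
(x,y)=(1,0): 5·1+5·0=5≤7, 3·1+1·0=3≤22, objective 7.
(x,y)=(0,1): 5·0+5·1=5≤7, 3·0+1·1=1≤22, objective 6.
No feasible integer point exceeds 7.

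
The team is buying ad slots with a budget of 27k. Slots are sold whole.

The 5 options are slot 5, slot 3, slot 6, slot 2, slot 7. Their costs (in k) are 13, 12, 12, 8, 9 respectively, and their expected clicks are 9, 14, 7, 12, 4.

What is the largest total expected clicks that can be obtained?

slot 5 + slot 2: cost 13 + 8 = 21 ≤ 27, expected clicks 9 + 12 = 21.
slot 3 + slot 2: cost 12 + 8 = 20 ≤ 27, expected clicks 14 + 12 = 26.
slot 5 + slot 3: cost 13 + 12 = 25 ≤ 27, expected clicks 9 + 14 = 23.
Best is slot 3 and slot 2 with total expected clicks 26.

26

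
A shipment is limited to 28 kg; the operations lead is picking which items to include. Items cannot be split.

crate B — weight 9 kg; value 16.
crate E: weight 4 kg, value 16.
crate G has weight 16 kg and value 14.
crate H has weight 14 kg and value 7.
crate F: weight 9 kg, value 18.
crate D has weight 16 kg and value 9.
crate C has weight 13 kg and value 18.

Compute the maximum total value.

52

Treat it as a binary knapsack problem.
crate E + crate F + crate C: weight 4 + 9 + 13 = 26 ≤ 28, value 16 + 18 + 18 = 52.
crate B + crate E + crate F: weight 9 + 4 + 9 = 22 ≤ 28, value 16 + 16 + 18 = 50.
crate B + crate E + crate C: weight 9 + 4 + 13 = 26 ≤ 28, value 16 + 16 + 18 = 50.
Best is crate E, crate F, and crate C with total value 52.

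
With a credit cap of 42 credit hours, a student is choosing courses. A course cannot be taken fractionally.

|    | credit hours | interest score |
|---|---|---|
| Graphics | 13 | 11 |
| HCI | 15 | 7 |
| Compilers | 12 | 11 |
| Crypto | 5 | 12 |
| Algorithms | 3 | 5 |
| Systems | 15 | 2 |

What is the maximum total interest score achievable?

Allowing fractional choices, the relaxed optimum would be about 43.2, but courses are indivisible.
Graphics + Compilers + Crypto + Algorithms: credit hours 13 + 12 + 5 + 3 = 33 ≤ 42, interest score 11 + 11 + 12 + 5 = 39.
HCI + Compilers + Crypto + Algorithms: credit hours 15 + 12 + 5 + 3 = 35 ≤ 42, interest score 7 + 11 + 12 + 5 = 35.
Best is Graphics, Compilers, Crypto, and Algorithms with total interest score 39.

39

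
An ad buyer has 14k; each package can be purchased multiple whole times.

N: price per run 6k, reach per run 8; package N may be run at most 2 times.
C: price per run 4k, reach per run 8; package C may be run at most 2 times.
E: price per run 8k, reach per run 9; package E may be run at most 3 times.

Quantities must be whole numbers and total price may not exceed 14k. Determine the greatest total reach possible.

24

C has the best ratio (8/4); taking only C gives at most 2×8 = 16 (stopped by the supply cap of 2).
Mixing does better — 1×N and 2×C: price 14 ≤ 14, reach 1·8 + 2·8 = 24.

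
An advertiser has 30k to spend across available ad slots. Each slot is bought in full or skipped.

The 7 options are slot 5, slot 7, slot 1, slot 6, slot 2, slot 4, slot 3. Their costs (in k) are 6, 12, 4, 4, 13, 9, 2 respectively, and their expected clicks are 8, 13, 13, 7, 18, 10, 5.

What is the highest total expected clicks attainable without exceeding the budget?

51

Allowing fractional choices, the relaxed optimum would be about 52.1, but ad slots are indivisible.
slot 5 + slot 1 + slot 6 + slot 2: cost 6 + 4 + 4 + 13 = 27 ≤ 30, expected clicks 8 + 13 + 7 + 18 = 46.
slot 1 + slot 6 + slot 2 + slot 4: cost 4 + 4 + 13 + 9 = 30 ≤ 30, expected clicks 13 + 7 + 18 + 10 = 48.
slot 5 + slot 1 + slot 6 + slot 2 + slot 3: cost 6 + 4 + 4 + 13 + 2 = 29 ≤ 30, expected clicks 8 + 13 + 7 + 18 + 5 = 51.
Best is slot 5, slot 1, slot 6, slot 2, and slot 3 with total expected clicks 51.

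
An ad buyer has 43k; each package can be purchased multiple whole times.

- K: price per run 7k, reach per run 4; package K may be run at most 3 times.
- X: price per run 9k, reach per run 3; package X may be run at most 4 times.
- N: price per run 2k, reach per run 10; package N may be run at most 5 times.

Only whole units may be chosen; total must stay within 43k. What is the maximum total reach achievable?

65

Take 3×K, 1×X, and 5×N: price 40 ≤ 43, reach 3·4 + 1·3 + 5·10 = 65.
N has the best ratio (10/2) and is taken to its limit of 5; remaining capacity is filled optimally with the others.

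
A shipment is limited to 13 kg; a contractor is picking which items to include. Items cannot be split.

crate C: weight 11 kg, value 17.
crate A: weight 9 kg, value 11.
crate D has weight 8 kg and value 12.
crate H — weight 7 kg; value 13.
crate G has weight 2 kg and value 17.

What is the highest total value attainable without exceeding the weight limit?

crate C + crate G: weight 11 + 2 = 13 ≤ 13, value 17 + 17 = 34.
crate H + crate G: weight 7 + 2 = 9 ≤ 13, value 13 + 17 = 30.
crate D + crate G: weight 8 + 2 = 10 ≤ 13, value 12 + 17 = 29.
Best is crate C and crate G with total value 34.

34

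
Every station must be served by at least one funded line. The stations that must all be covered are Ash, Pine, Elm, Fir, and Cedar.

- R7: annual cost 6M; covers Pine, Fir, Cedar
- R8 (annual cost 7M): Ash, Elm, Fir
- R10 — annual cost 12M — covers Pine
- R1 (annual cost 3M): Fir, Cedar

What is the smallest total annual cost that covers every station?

13

This is a weighted set-cover instance.
The greedy cost-per-new-station heuristic would pick R1, R8, and R7 for 16, but a cheaper cover exists.
Choose R7 and R8: together they cover Ash, Pine, Elm, Fir, Cedar — every station.
Total annual cost: 6 + 7 = 13.
No cover costs less than 13.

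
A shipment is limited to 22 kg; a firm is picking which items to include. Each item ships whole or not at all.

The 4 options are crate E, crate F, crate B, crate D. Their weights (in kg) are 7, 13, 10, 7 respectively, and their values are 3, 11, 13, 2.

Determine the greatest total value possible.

Take crate E and crate B: weight 7 + 10 = 17 ≤ 22, value 3 + 13 = 16.
No other feasible combination does better.

16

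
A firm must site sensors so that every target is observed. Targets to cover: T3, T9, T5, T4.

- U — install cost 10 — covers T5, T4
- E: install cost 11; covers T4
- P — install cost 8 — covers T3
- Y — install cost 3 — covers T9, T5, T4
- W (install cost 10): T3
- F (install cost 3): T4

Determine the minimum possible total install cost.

Choose P and Y: together they cover T3, T9, T5, T4 — every target.
Total install cost: 8 + 3 = 11.
No cover costs less than 11.

11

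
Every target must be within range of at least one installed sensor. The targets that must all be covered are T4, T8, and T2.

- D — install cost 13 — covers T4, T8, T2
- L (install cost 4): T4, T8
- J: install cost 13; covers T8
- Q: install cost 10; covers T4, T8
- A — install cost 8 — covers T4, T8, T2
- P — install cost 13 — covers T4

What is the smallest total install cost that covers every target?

8

The greedy cost-per-new-target heuristic would pick L and A for 12, but a cheaper cover exists.
A alone covers T4, T8, T2 — every target.
Total install cost: 8.
No cover costs less than 8.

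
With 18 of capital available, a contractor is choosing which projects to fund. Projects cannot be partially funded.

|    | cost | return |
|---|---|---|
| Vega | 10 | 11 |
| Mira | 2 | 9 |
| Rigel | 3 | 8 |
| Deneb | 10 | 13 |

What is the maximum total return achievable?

This is an integer program with binary decision variables.
Mira + Rigel + Deneb: cost 2 + 3 + 10 = 15 ≤ 18, return 9 + 8 + 13 = 30.
Vega + Mira + Rigel: cost 10 + 2 + 3 = 15 ≤ 18, return 11 + 9 + 8 = 28.
Mira + Deneb: cost 2 + 10 = 12 ≤ 18, return 9 + 13 = 22.
Best is Mira, Rigel, and Deneb with total return 30.

30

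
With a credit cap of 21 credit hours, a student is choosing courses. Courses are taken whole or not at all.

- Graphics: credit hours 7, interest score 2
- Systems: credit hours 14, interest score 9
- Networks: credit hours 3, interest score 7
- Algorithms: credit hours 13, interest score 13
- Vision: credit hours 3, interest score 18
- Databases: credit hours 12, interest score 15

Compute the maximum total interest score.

Take Networks, Vision, and Databases: credit hours 3 + 3 + 12 = 18 ≤ 21, interest score 7 + 18 + 15 = 40.
No other feasible combination does better.

40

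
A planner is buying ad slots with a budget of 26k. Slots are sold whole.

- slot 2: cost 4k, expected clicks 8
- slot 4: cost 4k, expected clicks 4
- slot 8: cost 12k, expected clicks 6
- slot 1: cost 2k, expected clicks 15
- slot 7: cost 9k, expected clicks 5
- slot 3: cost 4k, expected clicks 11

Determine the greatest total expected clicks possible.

44

This is a 0-1 knapsack instance.
slot 2 + slot 4 + slot 1 + slot 7 + slot 3: cost 4 + 4 + 2 + 9 + 4 = 23 ≤ 26, expected clicks 8 + 4 + 15 + 5 + 11 = 43.
slot 2 + slot 4 + slot 8 + slot 1 + slot 3: cost 4 + 4 + 12 + 2 + 4 = 26 ≤ 26, expected clicks 8 + 4 + 6 + 15 + 11 = 44.
slot 2 + slot 8 + slot 1 + slot 3: cost 4 + 12 + 2 + 4 = 22 ≤ 26, expected clicks 8 + 6 + 15 + 11 = 40.
Best is slot 2, slot 4, slot 8, slot 1, and slot 3 with total expected clicks 44.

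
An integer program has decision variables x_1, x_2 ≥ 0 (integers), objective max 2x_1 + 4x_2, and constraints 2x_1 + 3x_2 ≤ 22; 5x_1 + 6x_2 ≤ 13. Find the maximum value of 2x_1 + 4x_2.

8

The continuous relaxation peaks at (0, 2.17) with value 8.67; rounding to a feasible lattice point costs some objective.
(x_1,x_2)=(0,2): 2·0+3·2=6≤22, 5·0+6·2=12≤13, objective 8.
(x_1,x_2)=(1,1): 2·1+3·1=5≤22, 5·1+6·1=11≤13, objective 6.
(x_1,x_2)=(0,1): 2·0+3·1=3≤22, 5·0+6·1=6≤13, objective 4.
The best lattice point is (0,2), giving 8.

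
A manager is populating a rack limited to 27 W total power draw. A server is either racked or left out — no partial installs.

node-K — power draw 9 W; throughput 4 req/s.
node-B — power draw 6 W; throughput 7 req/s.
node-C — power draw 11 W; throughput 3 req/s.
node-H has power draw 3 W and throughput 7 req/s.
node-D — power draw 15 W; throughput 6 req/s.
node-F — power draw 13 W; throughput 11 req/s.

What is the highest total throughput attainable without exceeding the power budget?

25

This is a 0-1 knapsack instance.
Allowing fractional choices, the relaxed optimum would be about 27.2, but servers are indivisible.
node-C + node-H + node-F: power draw 11 + 3 + 13 = 27 ≤ 27, throughput 3 + 7 + 11 = 21.
node-K + node-H + node-F: power draw 9 + 3 + 13 = 25 ≤ 27, throughput 4 + 7 + 11 = 22.
node-B + node-H + node-F: power draw 6 + 3 + 13 = 22 ≤ 27, throughput 7 + 7 + 11 = 25.
Best is node-B, node-H, and node-F with total throughput 25.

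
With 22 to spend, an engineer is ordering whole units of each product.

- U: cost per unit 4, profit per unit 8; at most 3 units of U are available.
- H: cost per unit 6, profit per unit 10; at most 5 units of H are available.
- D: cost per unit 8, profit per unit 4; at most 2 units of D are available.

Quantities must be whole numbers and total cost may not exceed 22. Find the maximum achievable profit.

1×U and 3×H: cost 22 ≤ 22, profit 1·8 + 3·10 = 38.
2×U and 2×H: cost 20 ≤ 22, profit 2·8 + 2·10 = 36.
Best is 38.

38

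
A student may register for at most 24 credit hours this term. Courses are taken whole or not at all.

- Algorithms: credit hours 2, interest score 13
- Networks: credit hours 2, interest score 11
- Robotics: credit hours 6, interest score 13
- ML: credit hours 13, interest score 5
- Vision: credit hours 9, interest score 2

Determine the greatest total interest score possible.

42

This is an integer program with binary decision variables.
Take Algorithms, Networks, Robotics, and ML: credit hours 2 + 2 + 6 + 13 = 23 ≤ 24, interest score 13 + 11 + 13 + 5 = 42.
No other feasible combination does better.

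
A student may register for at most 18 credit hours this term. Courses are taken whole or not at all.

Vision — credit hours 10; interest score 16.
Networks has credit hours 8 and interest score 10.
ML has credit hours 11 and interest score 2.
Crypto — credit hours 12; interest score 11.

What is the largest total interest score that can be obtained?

Vision: credit hours 10 ≤ 18, interest score 16.
Vision + Networks: credit hours 10 + 8 = 18 ≤ 18, interest score 16 + 10 = 26.
Crypto: credit hours 12 ≤ 18, interest score 11.
Best is Vision and Networks with total interest score 26.

26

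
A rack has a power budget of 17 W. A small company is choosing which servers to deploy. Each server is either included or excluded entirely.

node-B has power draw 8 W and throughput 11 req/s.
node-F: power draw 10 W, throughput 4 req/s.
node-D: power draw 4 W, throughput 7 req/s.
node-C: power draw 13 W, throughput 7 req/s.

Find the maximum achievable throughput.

This is a 0-1 knapsack instance.
Allowing fractional choices, the relaxed optimum would be about 20.7, but servers are indivisible.
node-B + node-D: power draw 8 + 4 = 12 ≤ 17, throughput 11 + 7 = 18.
node-D + node-C: power draw 4 + 13 = 17 ≤ 17, throughput 7 + 7 = 14.
node-B: power draw 8 ≤ 17, throughput 11.
Best is node-B and node-D with total throughput 18.

18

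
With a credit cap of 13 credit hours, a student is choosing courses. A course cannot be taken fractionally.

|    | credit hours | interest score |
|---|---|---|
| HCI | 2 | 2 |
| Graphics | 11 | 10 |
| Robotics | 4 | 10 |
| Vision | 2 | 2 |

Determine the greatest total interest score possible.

14

Take HCI, Robotics, and Vision: credit hours 2 + 4 + 2 = 8 ≤ 13, interest score 2 + 10 + 2 = 14.
No other feasible combination does better.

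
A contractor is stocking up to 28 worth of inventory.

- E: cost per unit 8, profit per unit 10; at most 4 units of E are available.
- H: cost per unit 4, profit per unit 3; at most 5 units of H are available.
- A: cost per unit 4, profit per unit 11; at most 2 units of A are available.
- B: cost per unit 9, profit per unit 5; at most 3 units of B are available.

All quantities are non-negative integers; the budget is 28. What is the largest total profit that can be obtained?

45

Take 2×E, 1×H, and 2×A: cost 28 ≤ 28, profit 2·10 + 1·3 + 2·11 = 45.
A has the best ratio (11/4) and is taken to its limit of 2; remaining capacity is filled optimally with the others.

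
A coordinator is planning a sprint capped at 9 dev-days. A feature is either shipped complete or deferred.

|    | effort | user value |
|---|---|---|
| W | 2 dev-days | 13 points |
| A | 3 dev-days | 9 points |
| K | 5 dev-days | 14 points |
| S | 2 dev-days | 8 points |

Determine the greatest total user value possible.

35

Allowing fractional choices, the relaxed optimum would be about 35.6, but features are indivisible.
W + A + S: effort 2 + 3 + 2 = 7 ≤ 9, user value 13 + 9 + 8 = 30.
W + K: effort 2 + 5 = 7 ≤ 9, user value 13 + 14 = 27.
W + K + S: effort 2 + 5 + 2 = 9 ≤ 9, user value 13 + 14 + 8 = 35.
Best is W, K, and S with total user value 35.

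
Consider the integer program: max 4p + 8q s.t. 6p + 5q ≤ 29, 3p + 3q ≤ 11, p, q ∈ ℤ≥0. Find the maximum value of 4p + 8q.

(p,q)=(0,3) is feasible, giving 24.
(p,q)=(1,2) is feasible, giving 20.
(p,q)=(0,2) is feasible, giving 16.
Maximum is 24 at (p,q)=(0,3).

24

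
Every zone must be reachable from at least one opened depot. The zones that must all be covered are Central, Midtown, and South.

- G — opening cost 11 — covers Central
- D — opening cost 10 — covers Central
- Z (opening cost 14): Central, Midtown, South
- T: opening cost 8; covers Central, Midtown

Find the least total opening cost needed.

The greedy cost-per-new-zone heuristic would pick T and Z for 22, but a cheaper cover exists.
Z alone covers Central, Midtown, South — every zone.
Total opening cost: 14.
No cover costs less than 14.

14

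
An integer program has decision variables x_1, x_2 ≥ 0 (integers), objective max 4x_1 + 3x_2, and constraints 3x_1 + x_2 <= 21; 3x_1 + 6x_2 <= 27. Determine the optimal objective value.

28

Relaxing integrality, the LP optimum is 30.00 at (x_1,x_2) = (6.6, 1.2), which is not an integer point.
(x_1,x_2)=(7,0): 3·7+1·0=21≤21, 3·7+6·0=21≤27, objective 28.
(x_1,x_2)=(6,1): 3·6+1·1=19≤21, 3·6+6·1=24≤27, objective 27.
(x_1,x_2)=(5,2): 3·5+1·2=17≤21, 3·5+6·2=27≤27, objective 26.
(x_1,x_2)=(6,0): 3·6+1·0=18≤21, 3·6+6·0=18≤27, objective 24.
The best lattice point is (7,0), giving 28.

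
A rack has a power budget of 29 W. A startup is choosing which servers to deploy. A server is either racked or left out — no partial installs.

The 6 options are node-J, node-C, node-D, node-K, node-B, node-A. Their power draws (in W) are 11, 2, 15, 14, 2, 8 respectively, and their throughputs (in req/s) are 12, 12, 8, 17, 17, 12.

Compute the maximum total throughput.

58

Treat it as a binary knapsack problem.
node-J + node-C + node-B + node-A: power draw 11 + 2 + 2 + 8 = 23 ≤ 29, throughput 12 + 12 + 17 + 12 = 53.
node-C + node-K + node-B + node-A: power draw 2 + 14 + 2 + 8 = 26 ≤ 29, throughput 12 + 17 + 17 + 12 = 58.
node-J + node-C + node-K + node-B: power draw 11 + 2 + 14 + 2 = 29 ≤ 29, throughput 12 + 12 + 17 + 17 = 58.
The maximum throughput is 58; one optimal choice is node-C, node-K, node-B, and node-A.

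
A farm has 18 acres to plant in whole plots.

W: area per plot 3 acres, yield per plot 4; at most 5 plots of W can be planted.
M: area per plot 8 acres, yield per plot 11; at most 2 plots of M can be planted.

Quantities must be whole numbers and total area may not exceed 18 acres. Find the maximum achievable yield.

M has the best ratio (11/8); taking only M gives at most 2×11 = 22 (stopped by the area limit).
Mixing does better — 3×W and 1×M: area 17 ≤ 18, yield 3·4 + 1·11 = 23.

23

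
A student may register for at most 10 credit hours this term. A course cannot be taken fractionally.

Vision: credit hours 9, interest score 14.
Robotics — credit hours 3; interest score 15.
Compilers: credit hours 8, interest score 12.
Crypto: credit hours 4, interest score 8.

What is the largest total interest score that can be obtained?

Allowing fractional choices, the relaxed optimum would be about 27.7, but courses are indivisible.
Robotics + Crypto: credit hours 3 + 4 = 7 ≤ 10, interest score 15 + 8 = 23.
Robotics: credit hours 3 ≤ 10, interest score 15.
Best is Robotics and Crypto with total interest score 23.

23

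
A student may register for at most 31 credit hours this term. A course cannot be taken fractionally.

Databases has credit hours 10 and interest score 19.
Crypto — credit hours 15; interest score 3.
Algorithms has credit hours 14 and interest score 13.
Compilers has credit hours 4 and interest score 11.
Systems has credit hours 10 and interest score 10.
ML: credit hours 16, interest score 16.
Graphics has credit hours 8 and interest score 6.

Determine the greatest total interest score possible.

This is an integer program with binary decision variables.
Databases + Compilers + ML: credit hours 10 + 4 + 16 = 30 ≤ 31, interest score 19 + 11 + 16 = 46.
Databases + Compilers + Systems: credit hours 10 + 4 + 10 = 24 ≤ 31, interest score 19 + 11 + 10 = 40.
Databases + Algorithms + Compilers: credit hours 10 + 14 + 4 = 28 ≤ 31, interest score 19 + 13 + 11 = 43.
Best is Databases, Compilers, and ML with total interest score 46.

46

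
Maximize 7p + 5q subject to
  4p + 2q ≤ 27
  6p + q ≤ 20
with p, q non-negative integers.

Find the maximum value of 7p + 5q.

The continuous relaxation peaks at (0, 13.5) with value 67.50; rounding to a feasible lattice point costs some objective.
(p,q)=(0,13): 4·0+2·13=26≤27, 6·0+1·13=13≤20, objective 65.
(p,q)=(0,12): 4·0+2·12=24≤27, 6·0+1·12=12≤20, objective 60.
No feasible integer point exceeds 65.

65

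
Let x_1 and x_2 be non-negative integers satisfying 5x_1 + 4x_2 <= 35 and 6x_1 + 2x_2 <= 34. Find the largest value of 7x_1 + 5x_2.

(x_1,x_2)=(3,5): 5·3+4·5=35≤35, 6·3+2·5=28≤34, objective 46.
(x_1,x_2)=(5,2): 5·5+4·2=33≤35, 6·5+2·2=34≤34, objective 45.
(x_1,x_2)=(2,6): 5·2+4·6=34≤35, 6·2+2·6=24≤34, objective 44.
Maximum is 46 at (x_1,x_2)=(3,5).

46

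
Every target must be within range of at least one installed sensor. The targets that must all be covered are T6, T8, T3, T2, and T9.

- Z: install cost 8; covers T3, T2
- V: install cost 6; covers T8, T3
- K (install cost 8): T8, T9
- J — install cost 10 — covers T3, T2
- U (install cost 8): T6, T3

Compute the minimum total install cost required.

This is a weighted set-cover instance.
The greedy cost-per-new-target heuristic would pick V, Z, K, and U for 30, but a cheaper cover exists.
Choose Z, K, and U: together they cover T6, T8, T3, T2, T9 — every target.
Total install cost: 8 + 8 + 8 = 24.
No cover costs less than 24.

24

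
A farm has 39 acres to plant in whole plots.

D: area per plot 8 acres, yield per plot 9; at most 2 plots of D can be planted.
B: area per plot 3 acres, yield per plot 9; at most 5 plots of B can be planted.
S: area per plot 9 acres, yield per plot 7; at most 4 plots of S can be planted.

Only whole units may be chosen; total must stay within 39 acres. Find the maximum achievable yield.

63

B has the best ratio (9/3); taking only B gives at most 5×9 = 45 (stopped by the supply cap of 5).
Mixing does better — 2×D and 5×B: area 31 ≤ 39, yield 2·9 + 5·9 = 63.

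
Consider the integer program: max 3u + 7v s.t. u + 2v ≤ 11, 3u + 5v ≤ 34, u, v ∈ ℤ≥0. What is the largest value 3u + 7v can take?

38

(u,v)=(1,5): 1·1+2·5=11≤11, 3·1+5·5=28≤34, objective 38.
(u,v)=(0,5): 1·0+2·5=10≤11, 3·0+5·5=25≤34, objective 35.
(u,v)=(2,4): 1·2+2·4=10≤11, 3·2+5·4=26≤34, objective 34.
(u,v)=(1,4): 1·1+2·4=9≤11, 3·1+5·4=23≤34, objective 31.
Maximum is 38 at (u,v)=(1,5).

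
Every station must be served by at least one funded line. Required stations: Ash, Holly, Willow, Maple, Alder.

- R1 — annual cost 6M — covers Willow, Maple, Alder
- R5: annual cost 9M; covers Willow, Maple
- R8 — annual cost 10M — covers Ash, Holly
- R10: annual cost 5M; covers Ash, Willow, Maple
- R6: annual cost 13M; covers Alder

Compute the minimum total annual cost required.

The greedy cost-per-new-station heuristic would pick R10, R1, and R8 for 21, but a cheaper cover exists.
Choose R1 and R8: together they cover Ash, Holly, Willow, Maple, Alder — every station.
Total annual cost: 6 + 10 = 16.
No cover costs less than 16.

16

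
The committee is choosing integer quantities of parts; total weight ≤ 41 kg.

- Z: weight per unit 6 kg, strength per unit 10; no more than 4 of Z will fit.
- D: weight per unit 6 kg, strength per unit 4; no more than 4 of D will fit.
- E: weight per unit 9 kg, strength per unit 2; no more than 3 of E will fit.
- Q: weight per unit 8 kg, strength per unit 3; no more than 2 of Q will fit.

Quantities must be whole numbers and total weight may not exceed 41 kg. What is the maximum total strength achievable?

48

4×Z, 1×D, and 1×Q: weight 38 ≤ 41, strength 4·10 + 1·4 + 1·3 = 47.
4×Z and 2×D: weight 36 ≤ 41, strength 4·10 + 2·4 = 48.
Best is 48.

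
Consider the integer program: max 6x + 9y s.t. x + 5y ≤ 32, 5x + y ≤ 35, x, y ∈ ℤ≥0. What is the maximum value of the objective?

81

(x,y)=(6,5): 1·6+5·5=31≤32, 5·6+1·5=35≤35, objective 81.
(x,y)=(5,5): 1·5+5·5=30≤32, 5·5+1·5=30≤35, objective 75.
(x,y)=(6,4): 1·6+5·4=26≤32, 5·6+1·4=34≤35, objective 72.
The best lattice point is (6,5), giving 81.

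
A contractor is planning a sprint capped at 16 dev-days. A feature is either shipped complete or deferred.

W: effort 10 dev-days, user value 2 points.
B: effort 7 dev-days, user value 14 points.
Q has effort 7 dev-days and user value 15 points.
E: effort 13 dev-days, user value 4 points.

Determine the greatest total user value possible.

This is a 0-1 knapsack instance.
Allowing fractional choices, the relaxed optimum would be about 29.6, but features are indivisible.
B + Q: effort 7 + 7 = 14 ≤ 16, user value 14 + 15 = 29.
B: effort 7 ≤ 16, user value 14.
Q: effort 7 ≤ 16, user value 15.
Best is B and Q with total user value 29.

29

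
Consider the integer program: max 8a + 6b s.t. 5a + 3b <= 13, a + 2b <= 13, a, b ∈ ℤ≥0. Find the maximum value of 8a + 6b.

Relaxing integrality, the LP optimum is 26.00 at (a,b) = (0, 4.33), which is not an integer point.
(a,b)=(0,4): 5·0+3·4=12≤13, 1·0+2·4=8≤13, objective 24.
(a,b)=(0,3): 5·0+3·3=9≤13, 1·0+2·3=6≤13, objective 18.
Maximum is 24 at (a,b)=(0,4).

24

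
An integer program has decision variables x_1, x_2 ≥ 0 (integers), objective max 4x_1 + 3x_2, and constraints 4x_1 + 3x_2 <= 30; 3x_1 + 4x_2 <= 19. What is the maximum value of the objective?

(x_1,x_2)=(6,0): 4·6+3·0=24≤30, 3·6+4·0=18≤19, objective 24.
(x_1,x_2)=(5,1): 4·5+3·1=23≤30, 3·5+4·1=19≤19, objective 23.
(x_1,x_2)=(5,0): 4·5+3·0=20≤30, 3·5+4·0=15≤19, objective 20.
Maximum is 24 at (x_1,x_2)=(6,0).

24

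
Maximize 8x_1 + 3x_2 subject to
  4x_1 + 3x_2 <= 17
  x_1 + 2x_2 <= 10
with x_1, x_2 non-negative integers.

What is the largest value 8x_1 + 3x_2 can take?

32

The continuous relaxation peaks at (4.25, 0) with value 34.00; rounding to a feasible lattice point costs some objective.
(x_1,x_2)=(4,0): 4·4+3·0=16≤17, 1·4+2·0=4≤10, objective 32.
(x_1,x_2)=(3,1): 4·3+3·1=15≤17, 1·3+2·1=5≤10, objective 27.
(x_1,x_2)=(3,0): 4·3+3·0=12≤17, 1·3+2·0=3≤10, objective 24.
The best lattice point is (4,0), giving 32.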